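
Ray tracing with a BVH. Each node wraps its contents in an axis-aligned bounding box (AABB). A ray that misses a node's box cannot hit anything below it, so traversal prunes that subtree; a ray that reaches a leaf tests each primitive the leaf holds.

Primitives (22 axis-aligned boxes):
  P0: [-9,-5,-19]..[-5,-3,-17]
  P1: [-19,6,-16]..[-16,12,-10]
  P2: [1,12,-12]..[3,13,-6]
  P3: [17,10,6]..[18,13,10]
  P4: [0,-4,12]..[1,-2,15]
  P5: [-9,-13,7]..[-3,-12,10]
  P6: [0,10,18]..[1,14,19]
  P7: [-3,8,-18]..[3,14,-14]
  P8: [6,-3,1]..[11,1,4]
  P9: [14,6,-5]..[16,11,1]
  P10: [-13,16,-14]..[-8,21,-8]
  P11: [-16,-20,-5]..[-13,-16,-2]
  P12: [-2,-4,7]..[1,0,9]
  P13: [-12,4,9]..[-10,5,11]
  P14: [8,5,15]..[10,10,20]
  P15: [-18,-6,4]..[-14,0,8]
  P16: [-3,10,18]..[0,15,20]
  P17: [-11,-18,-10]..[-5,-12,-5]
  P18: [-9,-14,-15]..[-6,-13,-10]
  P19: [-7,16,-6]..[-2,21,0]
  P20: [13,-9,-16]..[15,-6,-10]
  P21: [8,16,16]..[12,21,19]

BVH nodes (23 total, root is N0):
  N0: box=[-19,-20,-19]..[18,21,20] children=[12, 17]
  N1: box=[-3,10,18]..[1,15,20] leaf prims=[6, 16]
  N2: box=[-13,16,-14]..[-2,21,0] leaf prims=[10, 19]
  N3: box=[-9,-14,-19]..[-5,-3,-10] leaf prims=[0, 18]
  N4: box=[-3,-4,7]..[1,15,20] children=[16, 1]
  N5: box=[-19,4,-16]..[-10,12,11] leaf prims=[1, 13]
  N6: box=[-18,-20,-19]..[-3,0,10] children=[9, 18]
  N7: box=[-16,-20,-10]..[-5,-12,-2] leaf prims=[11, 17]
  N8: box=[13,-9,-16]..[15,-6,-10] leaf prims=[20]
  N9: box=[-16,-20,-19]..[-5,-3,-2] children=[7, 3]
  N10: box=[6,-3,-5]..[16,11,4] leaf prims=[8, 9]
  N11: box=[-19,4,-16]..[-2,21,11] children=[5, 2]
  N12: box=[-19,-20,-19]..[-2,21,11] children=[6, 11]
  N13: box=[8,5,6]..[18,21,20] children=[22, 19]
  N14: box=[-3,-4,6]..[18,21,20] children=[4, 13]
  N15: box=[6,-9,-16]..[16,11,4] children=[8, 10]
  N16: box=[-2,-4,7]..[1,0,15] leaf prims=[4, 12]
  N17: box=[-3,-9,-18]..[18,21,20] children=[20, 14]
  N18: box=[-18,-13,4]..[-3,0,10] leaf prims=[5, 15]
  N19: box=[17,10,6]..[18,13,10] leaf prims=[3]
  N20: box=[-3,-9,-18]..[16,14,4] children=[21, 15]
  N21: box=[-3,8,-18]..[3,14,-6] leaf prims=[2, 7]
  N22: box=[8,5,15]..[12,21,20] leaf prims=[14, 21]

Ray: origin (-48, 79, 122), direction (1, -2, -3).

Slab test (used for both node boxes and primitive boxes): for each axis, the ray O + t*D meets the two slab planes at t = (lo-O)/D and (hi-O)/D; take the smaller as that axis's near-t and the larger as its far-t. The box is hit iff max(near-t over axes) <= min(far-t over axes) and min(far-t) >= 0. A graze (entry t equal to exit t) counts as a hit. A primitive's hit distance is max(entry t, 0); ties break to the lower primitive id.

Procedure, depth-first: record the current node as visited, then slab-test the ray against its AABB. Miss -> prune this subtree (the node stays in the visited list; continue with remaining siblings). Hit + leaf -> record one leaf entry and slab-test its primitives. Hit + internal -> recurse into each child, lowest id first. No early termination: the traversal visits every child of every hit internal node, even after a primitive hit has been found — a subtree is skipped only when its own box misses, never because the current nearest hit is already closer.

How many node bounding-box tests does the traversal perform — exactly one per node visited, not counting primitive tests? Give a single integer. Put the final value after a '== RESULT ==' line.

Traverse from the root:
N0 x:[29,66] y:[29,99/2] z:[34,47] -> hit [34,47], descend [12, 17]
  N12 x:[29,46] y:[29,99/2] z:[37,47] -> hit [37,46], descend [6, 11]
    N6 x:[30,45] y:[79/2,99/2] z:[112/3,47] -> hit [79/2,45], descend [9, 18]
      N9 x:[32,43] y:[41,99/2] z:[124/3,47] -> hit [124/3,43], descend [3, 7]
        N3 x:[39,43] y:[41,93/2] z:[44,47] -> miss, prune
        N7 x:[32,43] y:[91/2,99/2] z:[124/3,44] -> miss, prune
      N18 x:[30,45] y:[79/2,46] z:[112/3,118/3] -> miss, prune
    N11 x:[29,46] y:[29,75/2] z:[37,46] -> hit [37,75/2], descend [2, 5]
      N2 x:[35,46] y:[29,63/2] z:[122/3,136/3] -> miss, prune
      N5 x:[29,38] y:[67/2,75/2] z:[37,46] -> hit [37,75/2] leaf, test {P1(miss), P13@t=37}
  N17 x:[45,66] y:[29,44] z:[34,140/3] -> miss, prune

Summary -> nodes [0, 12, 6, 9, 3, 7, 18, 11, 2, 5, 17]; box-tests=11; leaf-entries=1; first=P13

== RESULT ==
11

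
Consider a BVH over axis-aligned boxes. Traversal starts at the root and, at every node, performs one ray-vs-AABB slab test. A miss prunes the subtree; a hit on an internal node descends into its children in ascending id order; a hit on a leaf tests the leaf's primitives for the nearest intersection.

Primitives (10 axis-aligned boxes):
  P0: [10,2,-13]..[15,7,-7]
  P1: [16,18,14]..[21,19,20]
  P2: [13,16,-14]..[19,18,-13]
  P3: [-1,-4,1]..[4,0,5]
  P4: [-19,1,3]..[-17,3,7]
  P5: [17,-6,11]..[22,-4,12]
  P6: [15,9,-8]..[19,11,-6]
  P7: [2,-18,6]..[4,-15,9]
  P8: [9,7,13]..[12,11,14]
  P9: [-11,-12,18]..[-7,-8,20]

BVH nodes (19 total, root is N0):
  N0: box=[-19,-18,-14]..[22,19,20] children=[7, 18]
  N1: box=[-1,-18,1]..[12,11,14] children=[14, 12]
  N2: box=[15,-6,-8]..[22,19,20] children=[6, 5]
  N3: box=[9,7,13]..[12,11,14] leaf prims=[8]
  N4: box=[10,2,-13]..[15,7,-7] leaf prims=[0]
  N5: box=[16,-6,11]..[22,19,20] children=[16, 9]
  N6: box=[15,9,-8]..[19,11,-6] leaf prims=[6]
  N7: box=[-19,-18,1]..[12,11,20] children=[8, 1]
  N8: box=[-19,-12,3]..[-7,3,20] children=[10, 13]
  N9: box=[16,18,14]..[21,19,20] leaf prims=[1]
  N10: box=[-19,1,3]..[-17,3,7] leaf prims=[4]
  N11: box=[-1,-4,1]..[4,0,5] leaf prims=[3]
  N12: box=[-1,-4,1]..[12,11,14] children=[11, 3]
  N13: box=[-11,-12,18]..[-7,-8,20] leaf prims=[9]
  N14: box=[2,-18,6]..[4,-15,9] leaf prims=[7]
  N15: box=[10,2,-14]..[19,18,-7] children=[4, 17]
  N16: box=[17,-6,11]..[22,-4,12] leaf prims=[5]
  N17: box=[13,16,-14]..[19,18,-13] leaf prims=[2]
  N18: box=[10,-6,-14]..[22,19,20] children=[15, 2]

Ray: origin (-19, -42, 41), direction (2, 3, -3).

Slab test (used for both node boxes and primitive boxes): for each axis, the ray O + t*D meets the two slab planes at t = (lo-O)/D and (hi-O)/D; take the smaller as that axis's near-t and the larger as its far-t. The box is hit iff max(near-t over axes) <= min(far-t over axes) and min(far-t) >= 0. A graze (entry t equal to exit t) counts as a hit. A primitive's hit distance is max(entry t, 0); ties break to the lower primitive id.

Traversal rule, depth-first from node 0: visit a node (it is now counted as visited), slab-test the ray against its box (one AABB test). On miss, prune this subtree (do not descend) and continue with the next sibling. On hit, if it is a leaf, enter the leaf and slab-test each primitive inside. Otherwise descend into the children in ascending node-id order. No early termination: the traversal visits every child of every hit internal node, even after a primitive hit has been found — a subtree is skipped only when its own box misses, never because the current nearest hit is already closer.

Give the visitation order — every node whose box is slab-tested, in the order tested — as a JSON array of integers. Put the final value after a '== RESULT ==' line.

Traverse from the root:
N0 x:[0,41/2] y:[8,61/3] z:[7,55/3] -> hit [8,55/3], descend [7, 18]
  N7 x:[0,31/2] y:[8,53/3] z:[7,40/3] -> hit [8,40/3], descend [1, 8]
    N1 x:[9,31/2] y:[8,53/3] z:[9,40/3] -> hit [9,40/3], descend [12, 14]
      N12 x:[9,31/2] y:[38/3,53/3] z:[9,40/3] -> hit [38/3,40/3], descend [3, 11]
        N3 x:[14,31/2] y:[49/3,53/3] z:[9,28/3] -> miss, prune
        N11 x:[9,23/2] y:[38/3,14] z:[12,40/3] -> miss, prune
      N14 x:[21/2,23/2] y:[8,9] z:[32/3,35/3] -> miss, prune
    N8 x:[0,6] y:[10,15] z:[7,38/3] -> miss, prune
  N18 x:[29/2,41/2] y:[12,61/3] z:[7,55/3] -> hit [29/2,55/3], descend [2, 15]
    N2 x:[17,41/2] y:[12,61/3] z:[7,49/3] -> miss, prune
    N15 x:[29/2,19] y:[44/3,20] z:[16,55/3] -> hit [16,55/3], descend [4, 17]
      N4 x:[29/2,17] y:[44/3,49/3] z:[16,18] -> hit [16,49/3] leaf, test {P0@t=16}
      N17 x:[16,19] y:[58/3,20] z:[18,55/3] -> miss, prune

order=[0, 7, 1, 12, 3, 11, 14, 8, 18, 2, 15, 4, 17]  |boxes|=13  |leaves|=1  hit=P0

== RESULT ==
[0, 7, 1, 12, 3, 11, 14, 8, 18, 2, 15, 4, 17]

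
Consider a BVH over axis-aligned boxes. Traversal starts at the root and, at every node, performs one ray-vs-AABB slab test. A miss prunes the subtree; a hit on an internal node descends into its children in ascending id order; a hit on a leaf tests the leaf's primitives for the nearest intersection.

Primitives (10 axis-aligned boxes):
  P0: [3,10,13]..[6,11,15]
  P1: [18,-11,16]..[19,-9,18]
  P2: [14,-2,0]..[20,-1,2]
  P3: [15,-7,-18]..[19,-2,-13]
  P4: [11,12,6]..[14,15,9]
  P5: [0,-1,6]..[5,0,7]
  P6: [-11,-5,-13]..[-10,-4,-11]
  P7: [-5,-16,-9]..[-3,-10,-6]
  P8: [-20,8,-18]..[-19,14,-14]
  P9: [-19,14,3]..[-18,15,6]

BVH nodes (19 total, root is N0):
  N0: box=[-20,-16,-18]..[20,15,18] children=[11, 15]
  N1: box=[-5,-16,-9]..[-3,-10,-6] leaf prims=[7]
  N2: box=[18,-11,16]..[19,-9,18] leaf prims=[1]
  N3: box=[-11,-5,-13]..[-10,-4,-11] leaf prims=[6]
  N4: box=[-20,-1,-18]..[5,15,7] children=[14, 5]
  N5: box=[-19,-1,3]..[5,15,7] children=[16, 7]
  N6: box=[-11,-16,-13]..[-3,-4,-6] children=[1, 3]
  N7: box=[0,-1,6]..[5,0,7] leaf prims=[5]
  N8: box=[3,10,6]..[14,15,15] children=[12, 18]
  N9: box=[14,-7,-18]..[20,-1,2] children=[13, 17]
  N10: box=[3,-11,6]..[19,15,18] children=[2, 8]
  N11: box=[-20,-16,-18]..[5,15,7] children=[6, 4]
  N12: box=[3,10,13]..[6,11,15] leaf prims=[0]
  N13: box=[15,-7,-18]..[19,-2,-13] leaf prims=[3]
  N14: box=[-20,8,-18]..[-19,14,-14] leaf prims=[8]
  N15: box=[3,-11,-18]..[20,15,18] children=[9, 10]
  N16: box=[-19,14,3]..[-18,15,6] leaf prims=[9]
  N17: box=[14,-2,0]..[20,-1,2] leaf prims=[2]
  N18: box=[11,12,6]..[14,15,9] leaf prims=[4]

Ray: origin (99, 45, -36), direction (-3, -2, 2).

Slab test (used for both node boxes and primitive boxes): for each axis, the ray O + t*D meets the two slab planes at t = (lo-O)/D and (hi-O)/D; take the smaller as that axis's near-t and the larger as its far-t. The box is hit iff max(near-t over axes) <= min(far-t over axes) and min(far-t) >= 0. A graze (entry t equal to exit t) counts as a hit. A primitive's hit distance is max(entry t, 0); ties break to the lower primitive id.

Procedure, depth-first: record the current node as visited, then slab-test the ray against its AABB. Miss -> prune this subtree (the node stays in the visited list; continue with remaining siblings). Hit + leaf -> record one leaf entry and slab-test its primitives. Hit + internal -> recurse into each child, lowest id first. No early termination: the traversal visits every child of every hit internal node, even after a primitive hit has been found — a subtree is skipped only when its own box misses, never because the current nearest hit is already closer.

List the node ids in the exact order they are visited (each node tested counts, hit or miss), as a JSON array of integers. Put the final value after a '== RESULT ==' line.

Traverse from the root:
N0 x:[79/3,119/3] y:[15,61/2] z:[9,27] -> hit [79/3,27], descend [11, 15]
  N11 x:[94/3,119/3] y:[15,61/2] z:[9,43/2] -> miss, prune
  N15 x:[79/3,32] y:[15,28] z:[9,27] -> hit [79/3,27], descend [9, 10]
    N9 x:[79/3,85/3] y:[23,26] z:[9,19] -> miss, prune
    N10 x:[80/3,32] y:[15,28] z:[21,27] -> hit [80/3,27], descend [2, 8]
      N2 x:[80/3,27] y:[27,28] z:[26,27] -> hit [27,27] leaf, test {P1@t=27}
      N8 x:[85/3,32] y:[15,35/2] z:[21,51/2] -> miss, prune

7 AABB tests over nodes [0, 11, 15, 9, 10, 2, 8]; 1 leaf entered; closest P1.

== RESULT ==
[0, 11, 15, 9, 10, 2, 8]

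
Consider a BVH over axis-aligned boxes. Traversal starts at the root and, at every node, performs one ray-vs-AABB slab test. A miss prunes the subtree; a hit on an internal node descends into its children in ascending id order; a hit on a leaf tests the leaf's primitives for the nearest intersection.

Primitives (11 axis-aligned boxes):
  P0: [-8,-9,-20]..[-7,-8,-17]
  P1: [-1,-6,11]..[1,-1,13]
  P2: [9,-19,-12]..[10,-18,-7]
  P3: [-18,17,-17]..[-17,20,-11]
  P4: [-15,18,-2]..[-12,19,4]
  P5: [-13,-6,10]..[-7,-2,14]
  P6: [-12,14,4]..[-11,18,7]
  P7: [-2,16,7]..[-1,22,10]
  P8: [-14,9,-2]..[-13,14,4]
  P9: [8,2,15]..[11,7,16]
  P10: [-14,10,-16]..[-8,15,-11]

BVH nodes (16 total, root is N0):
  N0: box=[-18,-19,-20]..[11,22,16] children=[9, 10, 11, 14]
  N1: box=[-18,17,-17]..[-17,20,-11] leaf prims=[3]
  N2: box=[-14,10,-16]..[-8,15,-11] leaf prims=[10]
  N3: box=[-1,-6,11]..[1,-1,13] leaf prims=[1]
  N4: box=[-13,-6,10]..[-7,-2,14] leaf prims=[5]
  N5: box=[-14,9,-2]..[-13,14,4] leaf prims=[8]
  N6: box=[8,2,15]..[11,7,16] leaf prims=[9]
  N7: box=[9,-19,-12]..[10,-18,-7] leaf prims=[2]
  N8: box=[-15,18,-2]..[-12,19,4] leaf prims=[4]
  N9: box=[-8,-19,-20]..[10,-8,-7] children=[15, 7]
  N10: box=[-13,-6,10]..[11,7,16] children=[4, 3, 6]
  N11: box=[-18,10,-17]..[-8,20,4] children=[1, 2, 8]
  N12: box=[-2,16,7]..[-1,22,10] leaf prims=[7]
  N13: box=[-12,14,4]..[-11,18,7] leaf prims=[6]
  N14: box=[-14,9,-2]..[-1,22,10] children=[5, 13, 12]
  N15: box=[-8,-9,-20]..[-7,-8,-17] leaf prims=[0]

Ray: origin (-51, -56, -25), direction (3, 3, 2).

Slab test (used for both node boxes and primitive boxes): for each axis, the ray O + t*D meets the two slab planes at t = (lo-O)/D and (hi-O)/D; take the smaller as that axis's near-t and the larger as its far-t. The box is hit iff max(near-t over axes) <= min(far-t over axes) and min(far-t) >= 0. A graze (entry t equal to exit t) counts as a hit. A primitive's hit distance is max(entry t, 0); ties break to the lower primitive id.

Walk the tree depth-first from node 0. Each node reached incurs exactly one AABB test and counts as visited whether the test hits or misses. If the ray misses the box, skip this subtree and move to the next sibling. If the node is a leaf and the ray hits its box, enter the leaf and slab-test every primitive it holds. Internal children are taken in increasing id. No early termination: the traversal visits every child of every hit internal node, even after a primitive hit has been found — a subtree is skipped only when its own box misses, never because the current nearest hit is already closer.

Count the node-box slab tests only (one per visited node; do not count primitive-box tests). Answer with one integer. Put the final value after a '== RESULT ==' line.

Trace the traversal:
N0 x:[11,62/3] y:[37/3,26] z:[5/2,41/2] -> hit [37/3,41/2], descend [9, 10, 11, 14]
  N9 x:[43/3,61/3] y:[37/3,16] z:[5/2,9] -> miss, prune
  N10 x:[38/3,62/3] y:[50/3,21] z:[35/2,41/2] -> hit [35/2,41/2], descend [3, 4, 6]
    N3 x:[50/3,52/3] y:[50/3,55/3] z:[18,19] -> miss, prune
    N4 x:[38/3,44/3] y:[50/3,18] z:[35/2,39/2] -> miss, prune
    N6 x:[59/3,62/3] y:[58/3,21] z:[20,41/2] -> hit [20,41/2] leaf, test {P9@t=20}
  N11 x:[11,43/3] y:[22,76/3] z:[4,29/2] -> miss, prune
  N14 x:[37/3,50/3] y:[65/3,26] z:[23/2,35/2] -> miss, prune

order=[0, 9, 10, 3, 4, 6, 11, 14]  |boxes|=8  |leaves|=1  hit=P9

== RESULT ==
8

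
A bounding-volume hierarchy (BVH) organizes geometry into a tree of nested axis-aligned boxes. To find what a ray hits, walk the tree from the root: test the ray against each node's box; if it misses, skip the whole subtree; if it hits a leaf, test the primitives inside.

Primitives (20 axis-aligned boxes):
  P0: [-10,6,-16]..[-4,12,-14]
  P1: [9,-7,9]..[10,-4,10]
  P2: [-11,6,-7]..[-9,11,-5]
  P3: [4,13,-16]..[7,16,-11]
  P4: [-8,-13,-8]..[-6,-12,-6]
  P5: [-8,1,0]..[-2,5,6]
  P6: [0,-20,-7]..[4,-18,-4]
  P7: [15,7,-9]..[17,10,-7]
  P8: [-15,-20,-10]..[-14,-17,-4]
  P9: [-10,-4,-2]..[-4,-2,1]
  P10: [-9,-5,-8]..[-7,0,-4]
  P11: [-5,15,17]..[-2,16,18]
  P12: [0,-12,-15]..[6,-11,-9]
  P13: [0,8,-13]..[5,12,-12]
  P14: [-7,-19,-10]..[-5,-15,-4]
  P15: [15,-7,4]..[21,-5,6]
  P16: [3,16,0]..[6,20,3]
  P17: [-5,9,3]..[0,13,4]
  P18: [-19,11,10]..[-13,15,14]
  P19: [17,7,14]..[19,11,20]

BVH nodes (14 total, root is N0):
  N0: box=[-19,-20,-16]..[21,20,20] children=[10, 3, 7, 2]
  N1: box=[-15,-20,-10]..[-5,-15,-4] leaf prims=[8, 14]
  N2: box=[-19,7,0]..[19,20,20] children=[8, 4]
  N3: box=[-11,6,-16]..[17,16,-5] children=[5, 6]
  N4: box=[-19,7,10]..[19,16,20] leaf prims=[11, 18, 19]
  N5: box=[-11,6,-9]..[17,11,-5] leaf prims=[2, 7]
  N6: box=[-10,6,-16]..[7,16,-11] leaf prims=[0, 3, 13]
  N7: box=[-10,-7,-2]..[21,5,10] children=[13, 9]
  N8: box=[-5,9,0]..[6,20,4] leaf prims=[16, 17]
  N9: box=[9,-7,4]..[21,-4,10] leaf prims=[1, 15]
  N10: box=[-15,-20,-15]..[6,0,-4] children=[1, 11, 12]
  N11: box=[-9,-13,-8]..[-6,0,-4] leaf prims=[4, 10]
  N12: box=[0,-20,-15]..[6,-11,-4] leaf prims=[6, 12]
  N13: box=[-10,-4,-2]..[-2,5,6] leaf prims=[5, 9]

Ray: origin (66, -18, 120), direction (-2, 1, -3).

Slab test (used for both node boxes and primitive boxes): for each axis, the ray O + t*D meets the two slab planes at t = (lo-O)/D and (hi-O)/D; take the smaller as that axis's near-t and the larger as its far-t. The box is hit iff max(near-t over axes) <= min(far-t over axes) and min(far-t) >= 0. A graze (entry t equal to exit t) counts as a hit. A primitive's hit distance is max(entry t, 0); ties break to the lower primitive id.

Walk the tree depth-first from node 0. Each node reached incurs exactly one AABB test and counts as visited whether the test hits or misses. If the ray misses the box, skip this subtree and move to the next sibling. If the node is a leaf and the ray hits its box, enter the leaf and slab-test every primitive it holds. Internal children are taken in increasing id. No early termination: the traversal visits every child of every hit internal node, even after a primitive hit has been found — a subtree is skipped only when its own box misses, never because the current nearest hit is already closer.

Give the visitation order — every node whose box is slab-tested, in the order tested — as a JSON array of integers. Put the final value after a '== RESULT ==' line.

Traverse from the root:
N0 x:[45/2,85/2] y:[-2,38] z:[100/3,136/3] -> hit [100/3,38], descend [2, 3, 7, 10]
  N2 x:[47/2,85/2] y:[25,38] z:[100/3,40] -> hit [100/3,38], descend [4, 8]
    N4 x:[47/2,85/2] y:[25,34] z:[100/3,110/3] -> hit [100/3,34] leaf, test {P11@t=34, P18(miss), P19(miss)}
    N8 x:[30,71/2] y:[27,38] z:[116/3,40] -> miss, prune
  N3 x:[49/2,77/2] y:[24,34] z:[125/3,136/3] -> miss, prune
  N7 x:[45/2,38] y:[11,23] z:[110/3,122/3] -> miss, prune
  N10 x:[30,81/2] y:[-2,18] z:[124/3,45] -> miss, prune

order=[0, 2, 4, 8, 3, 7, 10]  |boxes|=7  |leaves|=1  hit=P11

== RESULT ==
[0, 2, 4, 8, 3, 7, 10]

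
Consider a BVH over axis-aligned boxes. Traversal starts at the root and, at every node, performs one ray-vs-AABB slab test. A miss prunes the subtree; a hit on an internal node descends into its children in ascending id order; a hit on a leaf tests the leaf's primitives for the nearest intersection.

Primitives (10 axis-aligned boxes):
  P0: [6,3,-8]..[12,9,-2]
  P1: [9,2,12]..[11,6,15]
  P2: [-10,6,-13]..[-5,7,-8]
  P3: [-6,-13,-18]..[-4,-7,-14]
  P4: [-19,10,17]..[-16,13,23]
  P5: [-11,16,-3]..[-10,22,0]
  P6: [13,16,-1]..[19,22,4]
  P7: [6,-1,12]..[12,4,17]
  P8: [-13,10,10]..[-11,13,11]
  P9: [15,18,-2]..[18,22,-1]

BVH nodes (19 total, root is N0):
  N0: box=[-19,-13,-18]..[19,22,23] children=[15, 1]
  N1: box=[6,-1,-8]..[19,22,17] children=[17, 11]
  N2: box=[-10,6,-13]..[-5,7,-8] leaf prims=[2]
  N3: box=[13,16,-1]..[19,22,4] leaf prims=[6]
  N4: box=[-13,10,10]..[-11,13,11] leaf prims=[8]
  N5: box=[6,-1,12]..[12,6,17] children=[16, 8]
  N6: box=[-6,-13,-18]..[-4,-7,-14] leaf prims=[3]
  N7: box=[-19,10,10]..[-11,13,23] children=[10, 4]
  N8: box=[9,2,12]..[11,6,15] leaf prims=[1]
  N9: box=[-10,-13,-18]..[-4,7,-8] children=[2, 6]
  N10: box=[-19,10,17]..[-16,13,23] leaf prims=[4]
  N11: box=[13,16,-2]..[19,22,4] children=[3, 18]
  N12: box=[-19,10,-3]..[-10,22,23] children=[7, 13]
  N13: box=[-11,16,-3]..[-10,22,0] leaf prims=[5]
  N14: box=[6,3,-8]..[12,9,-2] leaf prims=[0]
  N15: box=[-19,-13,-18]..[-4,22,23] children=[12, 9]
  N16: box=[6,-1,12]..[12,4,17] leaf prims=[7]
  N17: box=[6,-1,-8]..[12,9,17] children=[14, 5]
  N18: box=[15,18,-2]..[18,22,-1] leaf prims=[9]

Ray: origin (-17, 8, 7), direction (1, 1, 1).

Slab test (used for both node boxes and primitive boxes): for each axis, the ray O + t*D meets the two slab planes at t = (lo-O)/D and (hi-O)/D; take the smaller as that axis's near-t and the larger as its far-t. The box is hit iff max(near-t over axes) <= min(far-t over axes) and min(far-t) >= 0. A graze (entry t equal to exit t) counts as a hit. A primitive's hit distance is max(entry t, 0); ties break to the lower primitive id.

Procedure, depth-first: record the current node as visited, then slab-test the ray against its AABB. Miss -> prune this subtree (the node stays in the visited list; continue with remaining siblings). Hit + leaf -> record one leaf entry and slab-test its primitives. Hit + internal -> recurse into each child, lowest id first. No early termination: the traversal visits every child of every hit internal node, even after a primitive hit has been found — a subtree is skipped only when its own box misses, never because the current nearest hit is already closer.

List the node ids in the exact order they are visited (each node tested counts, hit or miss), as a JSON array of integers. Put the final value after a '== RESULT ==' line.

Traverse from the root:
N0 x:[-2,36] y:[-21,14] z:[-25,16] -> hit [-2,14], descend [1, 15]
  N1 x:[23,36] y:[-9,14] z:[-15,10] -> miss, prune
  N15 x:[-2,13] y:[-21,14] z:[-25,16] -> hit [-2,13], descend [9, 12]
    N9 x:[7,13] y:[-21,-1] z:[-25,-15] -> miss, prune
    N12 x:[-2,7] y:[2,14] z:[-10,16] -> hit [2,7], descend [7, 13]
      N7 x:[-2,6] y:[2,5] z:[3,16] -> hit [3,5], descend [4, 10]
        N4 x:[4,6] y:[2,5] z:[3,4] -> hit [4,4] leaf, test {P8@t=4}
        N10 x:[-2,1] y:[2,5] z:[10,16] -> miss, prune
      N13 x:[6,7] y:[8,14] z:[-10,-7] -> miss, prune

order=[0, 1, 15, 9, 12, 7, 4, 10, 13]  |boxes|=9  |leaves|=1  hit=P8

== RESULT ==
[0, 1, 15, 9, 12, 7, 4, 10, 13]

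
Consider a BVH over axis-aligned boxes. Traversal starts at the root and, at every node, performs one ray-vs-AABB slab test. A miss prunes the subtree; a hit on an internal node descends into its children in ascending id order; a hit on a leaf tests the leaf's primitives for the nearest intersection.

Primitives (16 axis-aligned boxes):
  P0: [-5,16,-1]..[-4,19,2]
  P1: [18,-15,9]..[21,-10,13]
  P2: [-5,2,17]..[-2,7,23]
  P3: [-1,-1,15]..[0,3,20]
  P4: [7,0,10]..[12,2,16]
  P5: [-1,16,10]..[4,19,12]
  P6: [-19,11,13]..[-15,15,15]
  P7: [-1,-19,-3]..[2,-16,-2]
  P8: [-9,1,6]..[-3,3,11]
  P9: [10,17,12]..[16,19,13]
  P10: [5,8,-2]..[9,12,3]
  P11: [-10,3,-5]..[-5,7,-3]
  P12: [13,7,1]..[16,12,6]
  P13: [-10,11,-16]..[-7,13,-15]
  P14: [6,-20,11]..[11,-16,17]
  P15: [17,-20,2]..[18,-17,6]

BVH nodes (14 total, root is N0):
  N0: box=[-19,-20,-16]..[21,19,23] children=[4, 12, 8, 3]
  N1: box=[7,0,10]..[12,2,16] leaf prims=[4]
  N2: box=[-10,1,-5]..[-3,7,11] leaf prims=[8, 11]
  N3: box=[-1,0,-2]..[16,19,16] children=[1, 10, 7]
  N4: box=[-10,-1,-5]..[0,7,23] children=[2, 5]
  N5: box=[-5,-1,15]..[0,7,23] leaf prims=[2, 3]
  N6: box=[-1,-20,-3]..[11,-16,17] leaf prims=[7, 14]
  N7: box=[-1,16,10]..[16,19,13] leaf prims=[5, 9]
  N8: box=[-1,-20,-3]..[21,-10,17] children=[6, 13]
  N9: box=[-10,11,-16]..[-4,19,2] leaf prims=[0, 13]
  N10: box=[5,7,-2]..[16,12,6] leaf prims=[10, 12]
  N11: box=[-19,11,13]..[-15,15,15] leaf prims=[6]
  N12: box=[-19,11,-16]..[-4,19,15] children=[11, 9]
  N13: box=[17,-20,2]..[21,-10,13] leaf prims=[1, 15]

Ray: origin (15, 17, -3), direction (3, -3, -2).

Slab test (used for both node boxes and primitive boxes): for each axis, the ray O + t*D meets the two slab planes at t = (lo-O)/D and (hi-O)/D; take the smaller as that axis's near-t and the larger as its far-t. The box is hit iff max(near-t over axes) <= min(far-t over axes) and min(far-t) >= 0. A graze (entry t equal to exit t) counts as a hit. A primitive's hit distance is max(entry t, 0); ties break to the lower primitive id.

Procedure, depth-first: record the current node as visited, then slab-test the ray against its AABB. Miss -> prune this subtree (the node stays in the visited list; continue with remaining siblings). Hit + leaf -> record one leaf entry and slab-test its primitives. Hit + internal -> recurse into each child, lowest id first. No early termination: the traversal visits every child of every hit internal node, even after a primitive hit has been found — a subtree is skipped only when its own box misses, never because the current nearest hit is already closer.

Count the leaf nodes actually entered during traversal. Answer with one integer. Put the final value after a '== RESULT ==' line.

Trace the traversal:
N0 x:[-34/3,2] y:[-2/3,37/3] z:[-13,13/2] -> hit [-2/3,2], descend [3, 4, 8, 12]
  N3 x:[-16/3,1/3] y:[-2/3,17/3] z:[-19/2,-1/2] -> miss, prune
  N4 x:[-25/3,-5] y:[10/3,6] z:[-13,1] -> miss, prune
  N8 x:[-16/3,2] y:[9,37/3] z:[-10,0] -> miss, prune
  N12 x:[-34/3,-19/3] y:[-2/3,2] z:[-9,13/2] -> miss, prune

5 AABB tests over nodes [0, 3, 4, 8, 12]; 0 leaves entered; closest miss.

== RESULT ==
0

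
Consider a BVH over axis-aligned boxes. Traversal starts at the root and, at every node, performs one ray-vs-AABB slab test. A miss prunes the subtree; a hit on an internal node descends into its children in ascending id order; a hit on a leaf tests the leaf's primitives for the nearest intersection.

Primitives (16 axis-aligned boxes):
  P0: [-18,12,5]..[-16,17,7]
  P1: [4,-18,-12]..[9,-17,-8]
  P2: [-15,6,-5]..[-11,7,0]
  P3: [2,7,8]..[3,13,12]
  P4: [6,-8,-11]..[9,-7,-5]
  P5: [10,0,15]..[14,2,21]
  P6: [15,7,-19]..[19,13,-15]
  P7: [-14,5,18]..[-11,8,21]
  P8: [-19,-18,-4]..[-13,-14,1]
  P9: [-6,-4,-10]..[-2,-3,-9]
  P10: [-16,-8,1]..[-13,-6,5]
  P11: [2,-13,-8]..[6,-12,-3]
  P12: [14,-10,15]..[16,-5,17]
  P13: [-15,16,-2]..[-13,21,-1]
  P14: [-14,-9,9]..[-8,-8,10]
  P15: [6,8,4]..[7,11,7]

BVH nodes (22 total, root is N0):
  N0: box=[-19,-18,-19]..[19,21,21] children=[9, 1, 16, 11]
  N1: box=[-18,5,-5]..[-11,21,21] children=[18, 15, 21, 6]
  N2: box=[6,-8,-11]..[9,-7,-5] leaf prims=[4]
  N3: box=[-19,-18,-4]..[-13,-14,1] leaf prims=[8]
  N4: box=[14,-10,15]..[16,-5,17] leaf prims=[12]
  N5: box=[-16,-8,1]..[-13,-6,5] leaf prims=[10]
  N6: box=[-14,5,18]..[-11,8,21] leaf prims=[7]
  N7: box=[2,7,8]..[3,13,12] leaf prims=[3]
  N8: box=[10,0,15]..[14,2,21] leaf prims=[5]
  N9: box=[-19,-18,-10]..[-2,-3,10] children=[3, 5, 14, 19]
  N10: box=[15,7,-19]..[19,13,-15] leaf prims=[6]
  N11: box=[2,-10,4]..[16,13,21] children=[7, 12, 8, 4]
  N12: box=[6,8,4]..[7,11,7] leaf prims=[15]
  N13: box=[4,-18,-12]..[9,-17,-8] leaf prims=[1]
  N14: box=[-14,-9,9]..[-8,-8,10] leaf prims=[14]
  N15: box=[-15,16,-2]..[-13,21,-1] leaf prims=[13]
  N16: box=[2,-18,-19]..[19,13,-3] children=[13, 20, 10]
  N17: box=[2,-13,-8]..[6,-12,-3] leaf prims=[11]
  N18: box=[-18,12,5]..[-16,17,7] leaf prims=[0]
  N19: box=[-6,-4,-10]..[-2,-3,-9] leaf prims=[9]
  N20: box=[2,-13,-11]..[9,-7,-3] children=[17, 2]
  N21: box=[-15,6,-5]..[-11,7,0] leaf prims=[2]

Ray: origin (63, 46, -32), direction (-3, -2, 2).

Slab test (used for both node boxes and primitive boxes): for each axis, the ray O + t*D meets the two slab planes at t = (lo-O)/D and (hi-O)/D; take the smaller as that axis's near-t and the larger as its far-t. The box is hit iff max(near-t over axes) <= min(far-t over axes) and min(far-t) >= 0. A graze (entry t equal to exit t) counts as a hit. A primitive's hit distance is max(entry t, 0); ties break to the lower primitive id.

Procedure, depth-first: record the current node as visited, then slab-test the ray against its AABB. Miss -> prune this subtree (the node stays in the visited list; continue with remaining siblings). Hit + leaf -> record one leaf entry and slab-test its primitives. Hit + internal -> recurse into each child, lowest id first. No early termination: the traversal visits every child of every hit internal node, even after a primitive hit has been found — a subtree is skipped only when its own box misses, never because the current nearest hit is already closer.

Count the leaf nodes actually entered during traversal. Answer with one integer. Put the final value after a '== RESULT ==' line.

Traverse from the root:
N0 x:[44/3,82/3] y:[25/2,32] z:[13/2,53/2] -> hit [44/3,53/2], descend [1, 9, 11, 16]
  N1 x:[74/3,27] y:[25/2,41/2] z:[27/2,53/2] -> miss, prune
  N9 x:[65/3,82/3] y:[49/2,32] z:[11,21] -> miss, prune
  N11 x:[47/3,61/3] y:[33/2,28] z:[18,53/2] -> hit [18,61/3], descend [4, 7, 8, 12]
    N4 x:[47/3,49/3] y:[51/2,28] z:[47/2,49/2] -> miss, prune
    N7 x:[20,61/3] y:[33/2,39/2] z:[20,22] -> miss, prune
    N8 x:[49/3,53/3] y:[22,23] z:[47/2,53/2] -> miss, prune
    N12 x:[56/3,19] y:[35/2,19] z:[18,39/2] -> hit [56/3,19] leaf, test {P15@t=56/3}
  N16 x:[44/3,61/3] y:[33/2,32] z:[13/2,29/2] -> miss, prune

order=[0, 1, 9, 11, 4, 7, 8, 12, 16]  |boxes|=9  |leaves|=1  hit=P15

== RESULT ==
1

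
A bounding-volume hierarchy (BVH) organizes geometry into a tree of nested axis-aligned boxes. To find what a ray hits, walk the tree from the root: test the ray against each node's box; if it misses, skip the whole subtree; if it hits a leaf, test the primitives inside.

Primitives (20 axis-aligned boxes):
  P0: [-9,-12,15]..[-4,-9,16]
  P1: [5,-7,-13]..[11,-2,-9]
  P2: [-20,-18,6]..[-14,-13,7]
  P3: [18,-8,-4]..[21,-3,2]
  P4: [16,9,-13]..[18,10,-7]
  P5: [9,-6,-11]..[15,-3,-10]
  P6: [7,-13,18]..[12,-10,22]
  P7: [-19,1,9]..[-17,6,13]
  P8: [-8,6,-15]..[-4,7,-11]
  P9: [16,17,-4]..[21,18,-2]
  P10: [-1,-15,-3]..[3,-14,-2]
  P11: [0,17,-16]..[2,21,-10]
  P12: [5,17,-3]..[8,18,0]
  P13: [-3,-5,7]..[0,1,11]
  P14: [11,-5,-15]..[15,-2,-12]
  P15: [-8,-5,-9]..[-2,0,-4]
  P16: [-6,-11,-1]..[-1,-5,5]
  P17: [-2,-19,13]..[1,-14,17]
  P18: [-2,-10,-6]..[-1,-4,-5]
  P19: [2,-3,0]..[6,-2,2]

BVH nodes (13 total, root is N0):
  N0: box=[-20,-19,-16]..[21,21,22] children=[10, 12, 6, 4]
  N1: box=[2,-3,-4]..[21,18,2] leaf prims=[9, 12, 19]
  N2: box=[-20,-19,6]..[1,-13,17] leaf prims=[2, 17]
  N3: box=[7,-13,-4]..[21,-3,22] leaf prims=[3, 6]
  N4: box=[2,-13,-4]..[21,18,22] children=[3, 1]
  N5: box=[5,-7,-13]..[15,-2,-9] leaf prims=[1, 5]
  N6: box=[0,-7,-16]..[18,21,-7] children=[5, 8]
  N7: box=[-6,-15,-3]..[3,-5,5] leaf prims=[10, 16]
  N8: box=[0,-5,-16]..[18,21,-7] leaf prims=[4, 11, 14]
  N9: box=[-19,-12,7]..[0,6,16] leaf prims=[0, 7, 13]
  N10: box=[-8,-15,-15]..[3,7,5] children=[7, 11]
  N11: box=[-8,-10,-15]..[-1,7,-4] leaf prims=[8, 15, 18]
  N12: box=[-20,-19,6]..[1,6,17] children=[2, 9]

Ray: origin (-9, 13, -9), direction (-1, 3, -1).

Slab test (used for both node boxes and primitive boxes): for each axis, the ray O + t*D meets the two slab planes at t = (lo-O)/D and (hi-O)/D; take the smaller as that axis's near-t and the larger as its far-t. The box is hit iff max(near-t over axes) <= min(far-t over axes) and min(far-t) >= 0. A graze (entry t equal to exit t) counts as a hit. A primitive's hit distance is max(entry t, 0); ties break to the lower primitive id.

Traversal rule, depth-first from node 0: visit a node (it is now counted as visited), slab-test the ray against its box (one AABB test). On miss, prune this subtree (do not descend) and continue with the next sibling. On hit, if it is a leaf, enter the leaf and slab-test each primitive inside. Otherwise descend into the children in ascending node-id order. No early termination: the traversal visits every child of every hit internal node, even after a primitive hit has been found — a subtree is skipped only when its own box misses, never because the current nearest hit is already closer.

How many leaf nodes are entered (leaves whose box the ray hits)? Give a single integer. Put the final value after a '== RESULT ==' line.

Walk:
N0 x:[-30,11] y:[-32/3,8/3] z:[-31,7] -> hit [-32/3,8/3], descend [4, 6, 10, 12]
  N4 x:[-30,-11] y:[-26/3,5/3] z:[-31,-5] -> miss, prune
  N6 x:[-27,-9] y:[-20/3,8/3] z:[-2,7] -> miss, prune
  N10 x:[-12,-1] y:[-28/3,-2] z:[-14,6] -> miss, prune
  N12 x:[-10,11] y:[-32/3,-7/3] z:[-26,-15] -> miss, prune

order=[0, 4, 6, 10, 12]  |boxes|=5  |leaves|=0  hit=miss

== RESULT ==
0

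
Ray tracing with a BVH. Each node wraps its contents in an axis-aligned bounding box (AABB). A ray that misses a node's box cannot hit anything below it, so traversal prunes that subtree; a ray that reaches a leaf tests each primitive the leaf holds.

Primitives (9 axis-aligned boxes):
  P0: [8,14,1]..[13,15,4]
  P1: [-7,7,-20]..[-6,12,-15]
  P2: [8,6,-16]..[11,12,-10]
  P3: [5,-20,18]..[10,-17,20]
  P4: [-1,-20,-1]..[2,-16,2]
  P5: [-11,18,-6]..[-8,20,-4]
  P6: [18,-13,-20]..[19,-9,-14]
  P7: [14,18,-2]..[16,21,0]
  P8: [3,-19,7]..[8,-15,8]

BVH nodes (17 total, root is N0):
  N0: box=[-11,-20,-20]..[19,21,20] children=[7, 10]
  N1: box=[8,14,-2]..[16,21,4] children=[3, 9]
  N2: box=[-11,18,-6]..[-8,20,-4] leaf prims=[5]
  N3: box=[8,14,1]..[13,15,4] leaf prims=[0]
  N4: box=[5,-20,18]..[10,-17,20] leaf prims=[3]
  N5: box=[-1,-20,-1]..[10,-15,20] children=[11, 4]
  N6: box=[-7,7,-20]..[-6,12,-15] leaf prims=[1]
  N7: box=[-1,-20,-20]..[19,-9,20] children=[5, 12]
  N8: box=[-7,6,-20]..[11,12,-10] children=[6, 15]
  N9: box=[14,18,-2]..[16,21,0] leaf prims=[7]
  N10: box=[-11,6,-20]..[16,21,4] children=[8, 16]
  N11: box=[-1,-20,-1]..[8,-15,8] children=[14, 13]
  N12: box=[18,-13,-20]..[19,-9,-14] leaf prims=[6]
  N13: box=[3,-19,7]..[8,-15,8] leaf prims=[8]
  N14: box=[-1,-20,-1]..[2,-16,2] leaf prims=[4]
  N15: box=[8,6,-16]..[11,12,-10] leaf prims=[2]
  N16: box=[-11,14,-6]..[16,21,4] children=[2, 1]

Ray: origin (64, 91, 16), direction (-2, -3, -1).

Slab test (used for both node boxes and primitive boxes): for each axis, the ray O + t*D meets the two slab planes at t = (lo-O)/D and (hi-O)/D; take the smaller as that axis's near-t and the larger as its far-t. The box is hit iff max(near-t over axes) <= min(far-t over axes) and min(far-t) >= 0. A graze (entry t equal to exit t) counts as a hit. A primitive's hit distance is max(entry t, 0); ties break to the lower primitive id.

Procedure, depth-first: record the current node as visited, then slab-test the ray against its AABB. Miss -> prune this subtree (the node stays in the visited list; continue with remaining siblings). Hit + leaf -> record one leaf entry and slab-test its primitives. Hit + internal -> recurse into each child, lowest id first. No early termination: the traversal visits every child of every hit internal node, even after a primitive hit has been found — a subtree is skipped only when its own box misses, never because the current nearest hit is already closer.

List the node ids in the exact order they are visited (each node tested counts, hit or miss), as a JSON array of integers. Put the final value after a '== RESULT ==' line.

Traverse from the root:
N0 x:[45/2,75/2] y:[70/3,37] z:[-4,36] -> hit [70/3,36], descend [7, 10]
  N7 x:[45/2,65/2] y:[100/3,37] z:[-4,36] -> miss, prune
  N10 x:[24,75/2] y:[70/3,85/3] z:[12,36] -> hit [24,85/3], descend [8, 16]
    N8 x:[53/2,71/2] y:[79/3,85/3] z:[26,36] -> hit [53/2,85/3], descend [6, 15]
      N6 x:[35,71/2] y:[79/3,28] z:[31,36] -> miss, prune
      N15 x:[53/2,28] y:[79/3,85/3] z:[26,32] -> hit [53/2,28] leaf, test {P2@t=53/2}
    N16 x:[24,75/2] y:[70/3,77/3] z:[12,22] -> miss, prune

Visited [0, 7, 10, 8, 6, 15, 16]. Tests: 7 box, 1 leaf. Nearest: P2.

== RESULT ==
[0, 7, 10, 8, 6, 15, 16]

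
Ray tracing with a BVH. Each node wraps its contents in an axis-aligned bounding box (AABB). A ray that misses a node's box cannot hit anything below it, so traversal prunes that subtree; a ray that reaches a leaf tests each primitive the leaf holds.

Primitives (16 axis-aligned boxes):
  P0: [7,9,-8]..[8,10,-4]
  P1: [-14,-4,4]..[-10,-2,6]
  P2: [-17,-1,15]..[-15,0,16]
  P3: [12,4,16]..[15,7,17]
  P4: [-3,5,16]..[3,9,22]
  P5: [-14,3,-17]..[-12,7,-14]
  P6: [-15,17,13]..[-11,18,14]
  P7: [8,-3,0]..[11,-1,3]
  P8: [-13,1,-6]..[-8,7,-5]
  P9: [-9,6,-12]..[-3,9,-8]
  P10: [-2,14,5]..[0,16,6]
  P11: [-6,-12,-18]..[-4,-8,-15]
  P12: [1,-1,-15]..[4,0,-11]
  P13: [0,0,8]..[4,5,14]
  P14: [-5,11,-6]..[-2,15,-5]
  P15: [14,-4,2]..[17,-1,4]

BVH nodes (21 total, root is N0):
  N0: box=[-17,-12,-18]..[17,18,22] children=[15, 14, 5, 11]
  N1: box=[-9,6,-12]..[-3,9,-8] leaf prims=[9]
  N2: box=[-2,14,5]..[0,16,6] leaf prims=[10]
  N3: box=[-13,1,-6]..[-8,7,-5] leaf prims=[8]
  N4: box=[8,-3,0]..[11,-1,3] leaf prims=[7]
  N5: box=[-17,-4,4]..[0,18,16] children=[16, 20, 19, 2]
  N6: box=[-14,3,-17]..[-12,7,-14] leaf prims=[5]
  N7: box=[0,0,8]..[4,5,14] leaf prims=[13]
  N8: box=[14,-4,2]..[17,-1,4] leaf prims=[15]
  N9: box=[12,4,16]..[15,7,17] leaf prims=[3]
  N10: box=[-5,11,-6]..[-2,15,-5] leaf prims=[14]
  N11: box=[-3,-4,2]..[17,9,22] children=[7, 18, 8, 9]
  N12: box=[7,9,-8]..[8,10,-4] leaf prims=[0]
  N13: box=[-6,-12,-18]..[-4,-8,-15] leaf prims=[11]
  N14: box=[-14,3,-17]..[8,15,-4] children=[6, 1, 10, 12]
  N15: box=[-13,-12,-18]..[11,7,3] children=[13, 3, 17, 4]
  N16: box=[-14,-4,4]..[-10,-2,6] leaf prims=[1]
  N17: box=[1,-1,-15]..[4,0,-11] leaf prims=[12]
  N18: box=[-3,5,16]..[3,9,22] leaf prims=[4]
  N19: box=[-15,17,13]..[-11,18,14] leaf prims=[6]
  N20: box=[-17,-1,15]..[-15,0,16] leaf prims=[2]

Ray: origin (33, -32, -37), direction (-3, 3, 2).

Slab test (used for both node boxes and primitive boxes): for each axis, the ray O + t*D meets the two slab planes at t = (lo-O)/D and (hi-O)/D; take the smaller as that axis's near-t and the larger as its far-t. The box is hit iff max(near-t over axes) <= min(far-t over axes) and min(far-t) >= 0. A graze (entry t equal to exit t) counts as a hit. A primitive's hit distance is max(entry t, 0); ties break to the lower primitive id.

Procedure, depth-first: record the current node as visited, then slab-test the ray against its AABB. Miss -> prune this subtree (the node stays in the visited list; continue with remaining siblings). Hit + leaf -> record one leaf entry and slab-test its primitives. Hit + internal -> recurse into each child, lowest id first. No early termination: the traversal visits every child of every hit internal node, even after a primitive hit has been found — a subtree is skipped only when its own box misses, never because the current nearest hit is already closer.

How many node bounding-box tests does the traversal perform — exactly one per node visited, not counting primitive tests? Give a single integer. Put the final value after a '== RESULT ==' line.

Trace the traversal:
N0 x:[16/3,50/3] y:[20/3,50/3] z:[19/2,59/2] -> hit [19/2,50/3], descend [5, 11, 14, 15]
  N5 x:[11,50/3] y:[28/3,50/3] z:[41/2,53/2] -> miss, prune
  N11 x:[16/3,12] y:[28/3,41/3] z:[39/2,59/2] -> miss, prune
  N14 x:[25/3,47/3] y:[35/3,47/3] z:[10,33/2] -> hit [35/3,47/3], descend [1, 6, 10, 12]
    N1 x:[12,14] y:[38/3,41/3] z:[25/2,29/2] -> hit [38/3,41/3] leaf, test {P9@t=38/3}
    N6 x:[15,47/3] y:[35/3,13] z:[10,23/2] -> miss, prune
    N10 x:[35/3,38/3] y:[43/3,47/3] z:[31/2,16] -> miss, prune
    N12 x:[25/3,26/3] y:[41/3,14] z:[29/2,33/2] -> miss, prune
  N15 x:[22/3,46/3] y:[20/3,13] z:[19/2,20] -> hit [19/2,13], descend [3, 4, 13, 17]
    N3 x:[41/3,46/3] y:[11,13] z:[31/2,16] -> miss, prune
    N4 x:[22/3,25/3] y:[29/3,31/3] z:[37/2,20] -> miss, prune
    N13 x:[37/3,13] y:[20/3,8] z:[19/2,11] -> miss, prune
    N17 x:[29/3,32/3] y:[31/3,32/3] z:[11,13] -> miss, prune

13 AABB tests over nodes [0, 5, 11, 14, 1, 6, 10, 12, 15, 3, 4, 13, 17]; 1 leaf entered; closest P9.

== RESULT ==
13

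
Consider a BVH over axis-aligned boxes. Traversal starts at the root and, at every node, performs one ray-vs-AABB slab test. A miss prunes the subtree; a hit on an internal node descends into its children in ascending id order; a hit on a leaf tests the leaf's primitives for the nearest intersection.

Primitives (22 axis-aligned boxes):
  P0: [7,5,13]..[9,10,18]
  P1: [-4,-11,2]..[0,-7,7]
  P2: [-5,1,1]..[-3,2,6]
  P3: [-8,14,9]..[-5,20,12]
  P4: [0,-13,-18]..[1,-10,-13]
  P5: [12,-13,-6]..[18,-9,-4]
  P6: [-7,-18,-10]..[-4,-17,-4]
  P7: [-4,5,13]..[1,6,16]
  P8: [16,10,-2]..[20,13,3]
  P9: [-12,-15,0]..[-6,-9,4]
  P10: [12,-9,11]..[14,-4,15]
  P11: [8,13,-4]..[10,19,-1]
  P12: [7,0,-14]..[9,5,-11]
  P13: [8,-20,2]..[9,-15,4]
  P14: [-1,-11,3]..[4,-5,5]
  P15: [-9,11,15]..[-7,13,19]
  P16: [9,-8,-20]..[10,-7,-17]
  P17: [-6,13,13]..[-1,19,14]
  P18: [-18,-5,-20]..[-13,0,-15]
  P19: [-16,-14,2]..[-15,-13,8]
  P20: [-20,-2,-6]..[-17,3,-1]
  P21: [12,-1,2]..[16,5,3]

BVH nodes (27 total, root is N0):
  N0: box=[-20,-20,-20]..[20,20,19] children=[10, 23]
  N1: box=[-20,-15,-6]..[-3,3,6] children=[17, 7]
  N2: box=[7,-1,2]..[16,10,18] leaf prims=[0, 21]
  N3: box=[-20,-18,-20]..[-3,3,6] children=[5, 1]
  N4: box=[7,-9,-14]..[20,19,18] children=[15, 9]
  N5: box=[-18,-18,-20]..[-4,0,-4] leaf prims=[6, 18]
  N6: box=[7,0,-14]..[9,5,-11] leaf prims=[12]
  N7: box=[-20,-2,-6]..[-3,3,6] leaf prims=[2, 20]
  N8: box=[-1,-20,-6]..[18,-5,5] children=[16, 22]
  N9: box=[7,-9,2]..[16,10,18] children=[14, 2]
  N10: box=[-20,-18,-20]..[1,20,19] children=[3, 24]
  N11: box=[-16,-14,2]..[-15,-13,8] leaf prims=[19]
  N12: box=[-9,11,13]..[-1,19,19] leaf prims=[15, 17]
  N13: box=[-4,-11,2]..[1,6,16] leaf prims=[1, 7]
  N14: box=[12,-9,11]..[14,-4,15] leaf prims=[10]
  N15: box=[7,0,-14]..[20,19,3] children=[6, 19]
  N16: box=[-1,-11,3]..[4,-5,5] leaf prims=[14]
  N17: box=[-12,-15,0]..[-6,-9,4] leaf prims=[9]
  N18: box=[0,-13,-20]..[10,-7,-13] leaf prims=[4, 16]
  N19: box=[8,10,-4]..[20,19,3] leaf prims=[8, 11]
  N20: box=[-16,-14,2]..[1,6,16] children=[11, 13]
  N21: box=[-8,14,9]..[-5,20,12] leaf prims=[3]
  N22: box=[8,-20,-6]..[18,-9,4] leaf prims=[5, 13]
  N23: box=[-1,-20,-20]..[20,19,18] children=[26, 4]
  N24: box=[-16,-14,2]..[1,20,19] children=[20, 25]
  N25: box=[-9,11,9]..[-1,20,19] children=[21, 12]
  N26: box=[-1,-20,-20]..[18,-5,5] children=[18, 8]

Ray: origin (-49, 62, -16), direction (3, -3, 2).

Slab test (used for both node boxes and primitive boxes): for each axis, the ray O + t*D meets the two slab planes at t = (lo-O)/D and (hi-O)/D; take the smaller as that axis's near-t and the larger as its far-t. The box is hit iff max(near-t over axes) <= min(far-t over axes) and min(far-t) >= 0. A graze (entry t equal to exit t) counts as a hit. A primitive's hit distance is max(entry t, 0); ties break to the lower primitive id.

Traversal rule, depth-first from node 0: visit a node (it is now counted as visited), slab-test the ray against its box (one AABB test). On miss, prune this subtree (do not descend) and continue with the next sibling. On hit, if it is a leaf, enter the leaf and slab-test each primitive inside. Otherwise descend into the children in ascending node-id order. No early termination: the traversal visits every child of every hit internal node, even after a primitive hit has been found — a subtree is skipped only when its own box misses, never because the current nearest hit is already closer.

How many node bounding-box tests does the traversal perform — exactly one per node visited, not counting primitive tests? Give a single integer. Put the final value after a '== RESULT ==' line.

Trace the traversal:
N0 x:[29/3,23] y:[14,82/3] z:[-2,35/2] -> hit [14,35/2], descend [10, 23]
  N10 x:[29/3,50/3] y:[14,80/3] z:[-2,35/2] -> hit [14,50/3], descend [3, 24]
    N3 x:[29/3,46/3] y:[59/3,80/3] z:[-2,11] -> miss, prune
    N24 x:[11,50/3] y:[14,76/3] z:[9,35/2] -> hit [14,50/3], descend [20, 25]
      N20 x:[11,50/3] y:[56/3,76/3] z:[9,16] -> miss, prune
      N25 x:[40/3,16] y:[14,17] z:[25/2,35/2] -> hit [14,16], descend [12, 21]
        N12 x:[40/3,16] y:[43/3,17] z:[29/2,35/2] -> hit [29/2,16] leaf, test {P15(miss), P17@t=29/2}
        N21 x:[41/3,44/3] y:[14,16] z:[25/2,14] -> hit [14,14] leaf, test {P3@t=14}
  N23 x:[16,23] y:[43/3,82/3] z:[-2,17] -> hit [16,17], descend [4, 26]
    N4 x:[56/3,23] y:[43/3,71/3] z:[1,17] -> miss, prune
    N26 x:[16,67/3] y:[67/3,82/3] z:[-2,21/2] -> miss, prune

order=[0, 10, 3, 24, 20, 25, 12, 21, 23, 4, 26]  |boxes|=11  |leaves|=2  hit=P3

== RESULT ==
11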